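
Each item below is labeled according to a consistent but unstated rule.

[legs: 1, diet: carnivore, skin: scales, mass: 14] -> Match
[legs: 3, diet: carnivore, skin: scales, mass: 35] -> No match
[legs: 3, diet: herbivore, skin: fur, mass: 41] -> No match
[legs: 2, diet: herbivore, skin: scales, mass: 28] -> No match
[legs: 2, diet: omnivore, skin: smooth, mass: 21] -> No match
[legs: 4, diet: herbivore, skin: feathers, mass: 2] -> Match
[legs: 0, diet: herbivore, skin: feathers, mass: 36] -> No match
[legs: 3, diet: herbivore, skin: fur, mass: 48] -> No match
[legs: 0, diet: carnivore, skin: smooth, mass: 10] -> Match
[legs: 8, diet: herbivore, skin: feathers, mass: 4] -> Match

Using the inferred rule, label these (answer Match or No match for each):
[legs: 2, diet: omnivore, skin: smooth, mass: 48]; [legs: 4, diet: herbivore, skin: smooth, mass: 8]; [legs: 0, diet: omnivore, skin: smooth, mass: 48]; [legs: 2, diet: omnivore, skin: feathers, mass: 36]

The common property of the 'Match' items is: mass ≤ 14. No 'No match' item has it.
[legs: 2, diet: omnivore, skin: smooth, mass: 48] → mass = 48 → No match.
[legs: 4, diet: herbivore, skin: smooth, mass: 8] → mass = 8 → Match.
[legs: 0, diet: omnivore, skin: smooth, mass: 48] → mass = 48 → No match.
[legs: 2, diet: omnivore, skin: feathers, mass: 36] → mass = 36 → No match.

No match, Match, No match, No match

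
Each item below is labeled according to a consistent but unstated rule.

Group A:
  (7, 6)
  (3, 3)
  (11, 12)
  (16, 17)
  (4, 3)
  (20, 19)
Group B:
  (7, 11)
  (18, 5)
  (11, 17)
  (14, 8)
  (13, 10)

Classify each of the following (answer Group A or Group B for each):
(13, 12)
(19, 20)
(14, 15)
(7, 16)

Group A, Group A, Group A, Group B

The simplest hypothesis consistent with all the labels is: |first − second| ≤ 1.
(13, 12): Group A (|13−12| = 1). (19, 20): Group A (|19−20| = 1). (14, 15): Group A (|14−15| = 1). (7, 16): Group B (|7−16| = 9).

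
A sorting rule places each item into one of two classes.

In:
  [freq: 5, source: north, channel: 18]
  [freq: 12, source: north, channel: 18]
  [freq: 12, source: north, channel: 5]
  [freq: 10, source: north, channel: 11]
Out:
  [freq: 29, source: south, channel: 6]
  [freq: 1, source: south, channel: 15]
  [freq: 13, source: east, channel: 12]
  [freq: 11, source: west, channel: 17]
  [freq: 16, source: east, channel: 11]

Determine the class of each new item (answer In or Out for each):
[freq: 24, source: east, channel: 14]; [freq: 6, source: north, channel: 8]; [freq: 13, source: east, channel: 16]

Rule: source is north. This holds for each 'In' example and fails for each 'Out' one.
[freq: 24, source: east, channel: 14] — source is east, hence Out.
[freq: 6, source: north, channel: 8] — source is north, hence In.
[freq: 13, source: east, channel: 16] — source is east, hence Out.

Out, In, Out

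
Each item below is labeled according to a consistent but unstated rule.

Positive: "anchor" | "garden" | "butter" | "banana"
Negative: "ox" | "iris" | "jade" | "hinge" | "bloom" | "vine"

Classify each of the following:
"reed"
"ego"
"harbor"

Negative, Negative, Positive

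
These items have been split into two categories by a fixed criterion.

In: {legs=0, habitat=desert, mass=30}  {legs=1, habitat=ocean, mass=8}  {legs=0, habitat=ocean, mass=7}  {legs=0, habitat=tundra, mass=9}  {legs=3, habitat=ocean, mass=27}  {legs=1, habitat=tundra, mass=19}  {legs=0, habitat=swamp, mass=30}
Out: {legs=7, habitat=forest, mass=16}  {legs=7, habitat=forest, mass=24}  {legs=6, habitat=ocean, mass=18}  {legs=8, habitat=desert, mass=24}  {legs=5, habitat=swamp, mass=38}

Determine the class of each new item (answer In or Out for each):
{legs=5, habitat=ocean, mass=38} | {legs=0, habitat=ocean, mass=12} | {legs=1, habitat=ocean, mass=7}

Out, In, In

The common property of the 'In' items is: legs ≤ 3. No 'Out' item has it.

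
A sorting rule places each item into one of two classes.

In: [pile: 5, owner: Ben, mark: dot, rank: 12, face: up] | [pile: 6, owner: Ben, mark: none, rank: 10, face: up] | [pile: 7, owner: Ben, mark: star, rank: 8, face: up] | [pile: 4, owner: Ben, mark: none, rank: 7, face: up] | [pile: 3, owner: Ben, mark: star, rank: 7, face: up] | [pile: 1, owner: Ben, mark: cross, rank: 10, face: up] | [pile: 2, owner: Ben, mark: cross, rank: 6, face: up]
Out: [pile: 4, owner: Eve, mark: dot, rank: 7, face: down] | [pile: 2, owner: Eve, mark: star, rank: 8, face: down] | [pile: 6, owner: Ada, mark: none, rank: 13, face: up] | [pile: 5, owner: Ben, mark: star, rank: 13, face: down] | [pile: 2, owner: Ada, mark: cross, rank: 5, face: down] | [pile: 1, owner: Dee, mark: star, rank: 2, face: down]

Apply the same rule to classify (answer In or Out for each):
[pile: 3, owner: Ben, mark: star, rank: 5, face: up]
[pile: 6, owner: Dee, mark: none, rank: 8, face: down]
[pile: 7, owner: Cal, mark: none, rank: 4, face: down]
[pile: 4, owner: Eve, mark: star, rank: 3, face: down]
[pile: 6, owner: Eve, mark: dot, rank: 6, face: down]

The common property of the 'In' items is: face is up AND owner is Ben. No 'Out' item has it.
[pile: 3, owner: Ben, mark: star, rank: 5, face: up] → face is up, owner is Ben → In. [pile: 6, owner: Dee, mark: none, rank: 8, face: down] → face is down, owner is Dee → Out. [pile: 7, owner: Cal, mark: none, rank: 4, face: down] → face is down, owner is Cal → Out. [pile: 4, owner: Eve, mark: star, rank: 3, face: down] → face is down, owner is Eve → Out. [pile: 6, owner: Eve, mark: dot, rank: 6, face: down] → face is down, owner is Eve → Out.

In, Out, Out, Out, Out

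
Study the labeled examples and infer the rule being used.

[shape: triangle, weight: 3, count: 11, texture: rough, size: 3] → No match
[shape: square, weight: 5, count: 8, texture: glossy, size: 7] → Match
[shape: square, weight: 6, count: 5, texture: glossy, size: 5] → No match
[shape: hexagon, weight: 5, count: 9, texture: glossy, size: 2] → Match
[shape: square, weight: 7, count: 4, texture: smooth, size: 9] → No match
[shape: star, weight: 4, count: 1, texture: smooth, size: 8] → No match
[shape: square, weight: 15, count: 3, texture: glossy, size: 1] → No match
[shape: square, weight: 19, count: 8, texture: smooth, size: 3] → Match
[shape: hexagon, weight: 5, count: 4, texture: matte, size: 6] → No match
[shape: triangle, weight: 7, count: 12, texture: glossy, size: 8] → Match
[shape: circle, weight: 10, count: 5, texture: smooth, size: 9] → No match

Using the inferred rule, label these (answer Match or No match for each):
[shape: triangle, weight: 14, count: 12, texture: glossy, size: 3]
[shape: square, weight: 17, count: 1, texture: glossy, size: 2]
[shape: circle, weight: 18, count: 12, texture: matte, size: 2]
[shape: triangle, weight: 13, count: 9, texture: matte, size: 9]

The simplest hypothesis consistent with all the labels is: count ≥ 8 AND weight ≥ 4.

Match, No match, Match, Match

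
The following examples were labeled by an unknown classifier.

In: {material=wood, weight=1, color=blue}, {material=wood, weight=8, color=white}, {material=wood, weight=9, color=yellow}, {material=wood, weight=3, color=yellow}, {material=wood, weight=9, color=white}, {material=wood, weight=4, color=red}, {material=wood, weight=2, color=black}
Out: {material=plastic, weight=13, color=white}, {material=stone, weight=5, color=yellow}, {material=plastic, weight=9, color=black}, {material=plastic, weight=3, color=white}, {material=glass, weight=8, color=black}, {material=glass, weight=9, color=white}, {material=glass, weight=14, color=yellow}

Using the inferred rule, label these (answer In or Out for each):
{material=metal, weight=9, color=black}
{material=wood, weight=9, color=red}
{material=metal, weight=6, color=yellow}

'In' ⟺ material is wood.
{material=metal, weight=9, color=black}: material is metal, fails the rule → Out. {material=wood, weight=9, color=red}: material is wood, has this property → In. {material=metal, weight=6, color=yellow}: material is metal, fails the rule → Out.

Out, In, Out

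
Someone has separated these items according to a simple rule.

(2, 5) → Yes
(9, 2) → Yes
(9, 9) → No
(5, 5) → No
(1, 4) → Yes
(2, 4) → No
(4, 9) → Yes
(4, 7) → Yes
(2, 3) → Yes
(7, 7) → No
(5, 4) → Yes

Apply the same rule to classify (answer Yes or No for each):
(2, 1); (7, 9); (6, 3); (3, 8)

Yes, No, Yes, Yes

Every 'Yes' example satisfies: sum is odd. None of the 'No' examples do.
(2, 1): 2+1 = 3, satisfies this → Yes.
(7, 9): 7+9 = 16, lacks this property → No.
(6, 3): 6+3 = 9, satisfies this → Yes.
(3, 8): 3+8 = 11, satisfies this → Yes.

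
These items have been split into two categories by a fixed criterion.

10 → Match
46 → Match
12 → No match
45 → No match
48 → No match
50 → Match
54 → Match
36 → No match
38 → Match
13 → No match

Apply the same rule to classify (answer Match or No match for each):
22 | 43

Match, No match

'Match' ⟺ ≡ 2 (mod 4).
22: Match (22 mod 4 = 2).
43: No match (43 mod 4 = 3).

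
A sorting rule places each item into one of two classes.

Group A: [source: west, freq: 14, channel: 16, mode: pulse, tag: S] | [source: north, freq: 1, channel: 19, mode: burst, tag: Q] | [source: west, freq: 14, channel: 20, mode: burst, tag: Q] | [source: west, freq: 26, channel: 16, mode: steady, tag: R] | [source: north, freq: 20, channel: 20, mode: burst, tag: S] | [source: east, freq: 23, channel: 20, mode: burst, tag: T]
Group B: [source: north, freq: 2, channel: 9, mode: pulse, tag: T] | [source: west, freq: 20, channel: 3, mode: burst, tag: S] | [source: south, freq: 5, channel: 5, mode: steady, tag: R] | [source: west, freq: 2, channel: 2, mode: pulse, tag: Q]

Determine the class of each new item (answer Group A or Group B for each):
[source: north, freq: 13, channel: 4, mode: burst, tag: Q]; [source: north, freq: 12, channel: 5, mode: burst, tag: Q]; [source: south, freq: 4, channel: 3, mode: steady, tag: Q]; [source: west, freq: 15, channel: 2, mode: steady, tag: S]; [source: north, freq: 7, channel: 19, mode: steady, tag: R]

Group B, Group B, Group B, Group B, Group A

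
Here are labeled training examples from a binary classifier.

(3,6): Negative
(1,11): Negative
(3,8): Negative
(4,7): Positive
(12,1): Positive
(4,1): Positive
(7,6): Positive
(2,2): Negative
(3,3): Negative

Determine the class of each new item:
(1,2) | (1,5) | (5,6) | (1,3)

A rule that fits every label: first ≥ 4 — true of each 'Positive' example, false of each 'Negative' one.

Negative, Negative, Positive, Negative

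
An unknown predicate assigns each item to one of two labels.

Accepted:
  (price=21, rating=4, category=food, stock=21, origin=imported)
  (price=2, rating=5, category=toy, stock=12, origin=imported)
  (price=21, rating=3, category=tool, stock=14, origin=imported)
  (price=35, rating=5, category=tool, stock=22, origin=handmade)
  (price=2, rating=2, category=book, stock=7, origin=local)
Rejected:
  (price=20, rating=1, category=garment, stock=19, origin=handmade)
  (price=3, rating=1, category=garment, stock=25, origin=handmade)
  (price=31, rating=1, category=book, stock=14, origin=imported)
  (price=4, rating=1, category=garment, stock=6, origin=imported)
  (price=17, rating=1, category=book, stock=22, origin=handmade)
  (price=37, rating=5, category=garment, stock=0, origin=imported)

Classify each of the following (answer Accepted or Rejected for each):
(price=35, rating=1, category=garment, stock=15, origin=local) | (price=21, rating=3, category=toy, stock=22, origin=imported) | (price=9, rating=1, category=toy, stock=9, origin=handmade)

A rule that fits every label: rating ≥ 2 AND stock ≥ 6 — true of each 'Accepted' example, false of each 'Rejected' one.
(price=35, rating=1, category=garment, stock=15, origin=local): Rejected (rating = 1, stock = 15). (price=21, rating=3, category=toy, stock=22, origin=imported): Accepted (rating = 3, stock = 22). (price=9, rating=1, category=toy, stock=9, origin=handmade): Rejected (rating = 1, stock = 9).

Rejected, Accepted, Rejected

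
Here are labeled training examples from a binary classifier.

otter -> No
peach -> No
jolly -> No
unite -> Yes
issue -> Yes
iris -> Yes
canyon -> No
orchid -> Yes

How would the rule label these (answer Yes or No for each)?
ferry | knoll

The pattern is that an item is 'Yes' exactly when: contains 'i'.
ferry: no 'i', doesn't match → No.
knoll: no 'i', doesn't match → No.

No, No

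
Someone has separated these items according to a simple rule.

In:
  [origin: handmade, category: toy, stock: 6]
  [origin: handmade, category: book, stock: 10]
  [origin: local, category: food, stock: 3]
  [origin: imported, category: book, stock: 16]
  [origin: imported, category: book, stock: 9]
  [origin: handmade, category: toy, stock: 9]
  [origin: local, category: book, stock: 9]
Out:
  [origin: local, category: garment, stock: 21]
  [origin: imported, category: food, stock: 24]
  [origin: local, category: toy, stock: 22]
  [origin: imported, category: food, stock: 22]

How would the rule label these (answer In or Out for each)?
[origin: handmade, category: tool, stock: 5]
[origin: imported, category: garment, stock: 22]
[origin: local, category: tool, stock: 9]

The simplest hypothesis consistent with all the labels is: stock ≤ 16.

In, Out, In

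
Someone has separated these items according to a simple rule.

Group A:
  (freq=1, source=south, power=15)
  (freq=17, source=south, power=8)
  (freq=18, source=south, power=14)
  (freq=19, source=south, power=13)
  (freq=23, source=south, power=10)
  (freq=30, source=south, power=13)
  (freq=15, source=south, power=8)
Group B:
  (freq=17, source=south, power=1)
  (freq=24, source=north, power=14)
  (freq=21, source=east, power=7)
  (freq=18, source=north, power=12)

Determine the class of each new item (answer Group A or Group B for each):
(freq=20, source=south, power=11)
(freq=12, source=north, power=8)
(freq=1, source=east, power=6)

One predicate separates the groups cleanly: source is south AND power ≥ 7.
(freq=20, source=south, power=11): source is south, power = 11 — matches, so Group A. (freq=12, source=north, power=8): source is north, power = 8 — lacks this property, so Group B. (freq=1, source=east, power=6): source is east, power = 6 — lacks this property, so Group B.

Group A, Group B, Group B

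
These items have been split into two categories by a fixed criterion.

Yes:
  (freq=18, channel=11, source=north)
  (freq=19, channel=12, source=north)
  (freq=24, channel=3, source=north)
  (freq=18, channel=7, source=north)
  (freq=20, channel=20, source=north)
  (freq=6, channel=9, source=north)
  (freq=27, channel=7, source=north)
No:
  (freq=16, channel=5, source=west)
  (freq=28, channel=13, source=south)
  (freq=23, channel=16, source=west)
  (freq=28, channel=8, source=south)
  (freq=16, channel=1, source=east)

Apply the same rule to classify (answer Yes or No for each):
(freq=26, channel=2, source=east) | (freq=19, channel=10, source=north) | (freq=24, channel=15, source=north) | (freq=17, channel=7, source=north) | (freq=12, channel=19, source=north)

No, Yes, Yes, Yes, Yes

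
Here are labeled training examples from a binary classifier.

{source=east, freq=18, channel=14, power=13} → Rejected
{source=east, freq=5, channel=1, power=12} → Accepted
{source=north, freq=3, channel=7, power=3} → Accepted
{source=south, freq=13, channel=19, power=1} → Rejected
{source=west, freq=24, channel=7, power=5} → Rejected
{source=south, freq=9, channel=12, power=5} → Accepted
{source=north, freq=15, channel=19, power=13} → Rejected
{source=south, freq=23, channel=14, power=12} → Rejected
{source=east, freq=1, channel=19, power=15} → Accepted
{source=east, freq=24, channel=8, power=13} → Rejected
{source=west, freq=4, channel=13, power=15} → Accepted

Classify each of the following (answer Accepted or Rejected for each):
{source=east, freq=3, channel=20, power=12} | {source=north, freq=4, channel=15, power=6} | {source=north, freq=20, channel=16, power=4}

The simplest hypothesis consistent with all the labels is: freq ≤ 9.
{source=east, freq=3, channel=20, power=12} → freq = 3 → Accepted.
{source=north, freq=4, channel=15, power=6} → freq = 4 → Accepted.
{source=north, freq=20, channel=16, power=4} → freq = 20 → Rejected.

Accepted, Accepted, Rejected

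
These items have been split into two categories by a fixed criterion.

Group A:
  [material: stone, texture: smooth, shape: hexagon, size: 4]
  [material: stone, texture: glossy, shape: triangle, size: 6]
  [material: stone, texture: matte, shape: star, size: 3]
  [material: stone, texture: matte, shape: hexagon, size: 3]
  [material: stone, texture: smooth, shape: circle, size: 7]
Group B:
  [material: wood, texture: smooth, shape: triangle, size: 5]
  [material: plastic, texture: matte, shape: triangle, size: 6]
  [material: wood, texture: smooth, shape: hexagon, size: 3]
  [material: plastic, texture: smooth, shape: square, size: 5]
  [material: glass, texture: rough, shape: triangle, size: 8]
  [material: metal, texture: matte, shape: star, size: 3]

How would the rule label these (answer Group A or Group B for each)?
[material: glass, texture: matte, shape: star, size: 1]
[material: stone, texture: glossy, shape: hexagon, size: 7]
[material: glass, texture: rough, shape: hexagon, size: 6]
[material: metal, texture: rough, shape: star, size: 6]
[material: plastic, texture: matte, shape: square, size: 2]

The distinguishing property — material is stone — holds for all the 'Group A' cases and none of the 'Group B' cases.
[material: glass, texture: matte, shape: star, size: 1] → material is glass → Group B.
[material: stone, texture: glossy, shape: hexagon, size: 7] → material is stone → Group A.
[material: glass, texture: rough, shape: hexagon, size: 6] → material is glass → Group B.
[material: metal, texture: rough, shape: star, size: 6] → material is metal → Group B.
[material: plastic, texture: matte, shape: square, size: 2] → material is plastic → Group B.

Group B, Group A, Group B, Group B, Group B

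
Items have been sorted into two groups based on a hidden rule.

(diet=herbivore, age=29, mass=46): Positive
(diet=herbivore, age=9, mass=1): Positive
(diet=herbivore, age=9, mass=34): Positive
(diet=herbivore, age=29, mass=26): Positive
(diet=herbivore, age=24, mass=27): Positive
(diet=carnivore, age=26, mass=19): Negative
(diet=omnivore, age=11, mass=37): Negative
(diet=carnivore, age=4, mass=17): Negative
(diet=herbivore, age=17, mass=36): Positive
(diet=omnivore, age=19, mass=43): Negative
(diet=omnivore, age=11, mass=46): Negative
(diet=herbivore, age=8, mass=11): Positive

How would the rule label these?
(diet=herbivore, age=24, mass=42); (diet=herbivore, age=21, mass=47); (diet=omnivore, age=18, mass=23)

The classifier is using: diet is herbivore.
(diet=herbivore, age=24, mass=42): diet is herbivore, satisfies this → Positive. (diet=herbivore, age=21, mass=47): diet is herbivore, satisfies this → Positive. (diet=omnivore, age=18, mass=23): diet is omnivore, fails the rule → Negative.

Positive, Positive, Negative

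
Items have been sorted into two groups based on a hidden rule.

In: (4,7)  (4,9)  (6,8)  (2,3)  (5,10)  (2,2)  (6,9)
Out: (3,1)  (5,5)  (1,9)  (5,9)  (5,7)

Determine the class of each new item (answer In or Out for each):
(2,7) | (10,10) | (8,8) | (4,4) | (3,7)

In, In, In, In, Out

All 'In' examples share one property — product is even — and every 'Out' example lacks it.
In: (2,7), since 2·7 = 14. In: (10,10), since 10·10 = 100. In: (8,8), since 8·8 = 64. In: (4,4), since 4·4 = 16. Out: (3,7), since 3·7 = 21.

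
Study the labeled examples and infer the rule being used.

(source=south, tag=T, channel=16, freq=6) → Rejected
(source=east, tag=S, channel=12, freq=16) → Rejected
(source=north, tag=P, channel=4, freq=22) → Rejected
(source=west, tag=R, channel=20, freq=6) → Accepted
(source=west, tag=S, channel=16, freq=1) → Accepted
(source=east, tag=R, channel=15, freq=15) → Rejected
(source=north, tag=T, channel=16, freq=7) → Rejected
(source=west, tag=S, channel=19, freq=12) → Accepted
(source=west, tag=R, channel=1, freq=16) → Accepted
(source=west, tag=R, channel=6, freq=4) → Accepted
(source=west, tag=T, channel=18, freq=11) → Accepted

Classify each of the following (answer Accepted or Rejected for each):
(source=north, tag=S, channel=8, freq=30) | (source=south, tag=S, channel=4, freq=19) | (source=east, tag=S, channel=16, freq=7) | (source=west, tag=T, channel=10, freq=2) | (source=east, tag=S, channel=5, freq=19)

Rejected, Rejected, Rejected, Accepted, Rejected

'Accepted' ⟺ source is west.
(source=north, tag=S, channel=8, freq=30) → source is north → Rejected.
(source=south, tag=S, channel=4, freq=19) → source is south → Rejected.
(source=east, tag=S, channel=16, freq=7) → source is east → Rejected.
(source=west, tag=T, channel=10, freq=2) → source is west → Accepted.
(source=east, tag=S, channel=5, freq=19) → source is east → Rejected.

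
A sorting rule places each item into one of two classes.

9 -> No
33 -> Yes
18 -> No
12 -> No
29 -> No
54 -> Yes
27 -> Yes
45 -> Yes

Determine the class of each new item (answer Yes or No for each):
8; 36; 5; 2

No, Yes, No, No

The common property of the 'Yes' items is: multiple of 3 AND at least 27. No 'No' item has it.
8 → 8 = 3·2 + 2, 8 < 27 → No.
36 → 36 = 3·12, 36 ≥ 27 → Yes.
5 → 5 = 3·1 + 2, 5 < 27 → No.
2 → 2 = 3·0 + 2, 2 < 27 → No.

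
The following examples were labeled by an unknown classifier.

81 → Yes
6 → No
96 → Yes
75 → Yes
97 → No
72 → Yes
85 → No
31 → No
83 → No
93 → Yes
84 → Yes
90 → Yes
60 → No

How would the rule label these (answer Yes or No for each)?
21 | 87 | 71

A rule that fits every label: multiple of 3 AND at least 72 — true of each 'Yes' example, false of each 'No' one.

No, Yes, No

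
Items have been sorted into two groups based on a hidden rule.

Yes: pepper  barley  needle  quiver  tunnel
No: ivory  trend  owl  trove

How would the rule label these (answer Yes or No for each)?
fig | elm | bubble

No, No, Yes

The simplest hypothesis consistent with all the labels is: even length.
fig: length 3 — fails the rule, so No.
elm: length 3 — fails the rule, so No.
bubble: length 6 — satisfies this, so Yes.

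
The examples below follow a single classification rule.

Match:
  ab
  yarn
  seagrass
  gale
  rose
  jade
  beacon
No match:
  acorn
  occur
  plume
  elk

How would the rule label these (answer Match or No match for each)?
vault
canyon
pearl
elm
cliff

The rule appears to be: even length.
vault: length 5 — does not fit, so No match. canyon: length 6 — meets the rule, so Match. pearl: length 5 — does not fit, so No match. elm: length 3 — does not fit, so No match. cliff: length 5 — does not fit, so No match.

No match, Match, No match, No match, No match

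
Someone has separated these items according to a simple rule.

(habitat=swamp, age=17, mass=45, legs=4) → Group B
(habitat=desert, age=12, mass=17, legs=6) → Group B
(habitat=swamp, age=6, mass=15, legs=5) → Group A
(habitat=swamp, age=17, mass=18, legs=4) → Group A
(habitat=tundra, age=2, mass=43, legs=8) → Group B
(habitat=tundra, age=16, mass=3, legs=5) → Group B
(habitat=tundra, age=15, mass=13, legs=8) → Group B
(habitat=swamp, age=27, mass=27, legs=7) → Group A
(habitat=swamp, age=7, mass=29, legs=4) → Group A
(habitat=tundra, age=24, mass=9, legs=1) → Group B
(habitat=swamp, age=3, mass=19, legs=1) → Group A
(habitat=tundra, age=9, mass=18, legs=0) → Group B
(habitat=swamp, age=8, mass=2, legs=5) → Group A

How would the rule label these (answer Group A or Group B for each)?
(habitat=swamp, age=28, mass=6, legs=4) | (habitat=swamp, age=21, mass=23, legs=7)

One predicate separates the groups cleanly: habitat is swamp AND mass ≤ 29.
(habitat=swamp, age=28, mass=6, legs=4): habitat is swamp, mass = 6 — satisfies this, so Group A. (habitat=swamp, age=21, mass=23, legs=7): habitat is swamp, mass = 23 — satisfies this, so Group A.

Group A, Group A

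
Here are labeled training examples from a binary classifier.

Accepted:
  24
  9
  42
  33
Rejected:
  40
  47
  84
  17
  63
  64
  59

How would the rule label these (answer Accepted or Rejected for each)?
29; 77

The distinguishing property — multiple of 3 AND at most 42 — holds for all the 'Accepted' cases and none of the 'Rejected' cases.
Rejected: 29, since 29 = 3·9 + 2, 29 ≤ 42. Rejected: 77, since 77 = 3·25 + 2, 77 > 42.

Rejected, Rejected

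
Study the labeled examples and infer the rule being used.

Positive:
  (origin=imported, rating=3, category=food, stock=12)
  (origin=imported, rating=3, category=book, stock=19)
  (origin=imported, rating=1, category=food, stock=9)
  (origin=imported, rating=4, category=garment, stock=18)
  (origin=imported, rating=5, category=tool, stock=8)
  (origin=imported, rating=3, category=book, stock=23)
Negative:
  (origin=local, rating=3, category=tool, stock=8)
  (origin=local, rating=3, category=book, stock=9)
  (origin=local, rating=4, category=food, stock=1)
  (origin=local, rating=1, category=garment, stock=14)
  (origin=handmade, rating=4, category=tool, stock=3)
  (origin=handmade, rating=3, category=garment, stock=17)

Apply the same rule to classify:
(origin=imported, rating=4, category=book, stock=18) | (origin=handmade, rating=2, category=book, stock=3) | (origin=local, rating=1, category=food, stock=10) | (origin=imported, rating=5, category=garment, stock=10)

Positive, Negative, Negative, Positive

All 'Positive' examples share one property — origin is imported — and every 'Negative' example lacks it.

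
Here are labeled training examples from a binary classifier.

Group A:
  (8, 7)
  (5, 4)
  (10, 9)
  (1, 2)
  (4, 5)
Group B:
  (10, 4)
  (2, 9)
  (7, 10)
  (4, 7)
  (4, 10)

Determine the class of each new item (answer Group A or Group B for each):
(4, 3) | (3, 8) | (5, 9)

Every 'Group A' example satisfies: |first − second| ≤ 1. None of the 'Group B' examples do.
(4, 3) — |4−3| = 1, hence Group A. (3, 8) — |3−8| = 5, hence Group B. (5, 9) — |5−9| = 4, hence Group B.

Group A, Group B, Group B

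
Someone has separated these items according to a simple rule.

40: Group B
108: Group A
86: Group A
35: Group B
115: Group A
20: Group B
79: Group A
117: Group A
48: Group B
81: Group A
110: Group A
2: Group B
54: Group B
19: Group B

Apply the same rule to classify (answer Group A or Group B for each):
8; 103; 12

Group B, Group A, Group B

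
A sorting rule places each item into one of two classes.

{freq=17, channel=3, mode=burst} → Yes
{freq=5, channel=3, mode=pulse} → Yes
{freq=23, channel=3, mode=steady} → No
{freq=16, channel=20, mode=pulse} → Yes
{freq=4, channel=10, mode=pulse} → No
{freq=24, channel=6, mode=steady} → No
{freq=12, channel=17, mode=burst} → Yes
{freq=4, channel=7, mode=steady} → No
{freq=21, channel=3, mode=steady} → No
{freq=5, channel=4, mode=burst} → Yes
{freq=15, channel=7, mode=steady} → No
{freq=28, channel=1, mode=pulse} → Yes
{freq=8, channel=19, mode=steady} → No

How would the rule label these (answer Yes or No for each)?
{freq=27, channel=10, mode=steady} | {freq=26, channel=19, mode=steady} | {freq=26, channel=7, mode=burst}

A rule that fits every label: mode is not steady AND freq ≥ 5 — true of each 'Yes' example, false of each 'No' one.

No, No, Yes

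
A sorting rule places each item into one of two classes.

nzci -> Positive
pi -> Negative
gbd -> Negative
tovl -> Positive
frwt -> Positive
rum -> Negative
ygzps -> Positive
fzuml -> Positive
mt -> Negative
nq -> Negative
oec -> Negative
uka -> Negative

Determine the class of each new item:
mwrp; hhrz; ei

The classifier is using: length ≥ 4.
mwrp: Positive (length 4).
hhrz: Positive (length 4).
ei: Negative (length 2).

Positive, Positive, Negative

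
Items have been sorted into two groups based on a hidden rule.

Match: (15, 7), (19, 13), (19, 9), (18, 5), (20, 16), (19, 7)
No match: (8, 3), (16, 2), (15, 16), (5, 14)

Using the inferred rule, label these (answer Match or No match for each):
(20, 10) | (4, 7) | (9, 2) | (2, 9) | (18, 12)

Match, No match, No match, No match, Match

The classifier is using: first > second AND sum ≥ 19.
Match: (20, 10), since 20 > 10, 20+10 = 30. No match: (4, 7), since 4 < 7, 4+7 = 11. No match: (9, 2), since 9 > 2, 9+2 = 11. No match: (2, 9), since 2 < 9, 2+9 = 11. Match: (18, 12), since 18 > 12, 18+12 = 30.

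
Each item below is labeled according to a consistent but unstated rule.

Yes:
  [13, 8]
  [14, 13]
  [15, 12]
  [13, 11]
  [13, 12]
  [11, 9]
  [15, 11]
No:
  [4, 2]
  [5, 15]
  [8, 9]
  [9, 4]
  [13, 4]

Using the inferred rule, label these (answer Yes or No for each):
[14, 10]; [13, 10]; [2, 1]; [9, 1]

Yes, Yes, No, No

The simplest hypothesis consistent with all the labels is: first > second AND sum ≥ 20.
[14, 10]: 14 > 10, 14+10 = 24, passes → Yes. [13, 10]: 13 > 10, 13+10 = 23, passes → Yes. [2, 1]: 2 > 1, 2+1 = 3, does not fit → No. [9, 1]: 9 > 1, 9+1 = 10, does not fit → No.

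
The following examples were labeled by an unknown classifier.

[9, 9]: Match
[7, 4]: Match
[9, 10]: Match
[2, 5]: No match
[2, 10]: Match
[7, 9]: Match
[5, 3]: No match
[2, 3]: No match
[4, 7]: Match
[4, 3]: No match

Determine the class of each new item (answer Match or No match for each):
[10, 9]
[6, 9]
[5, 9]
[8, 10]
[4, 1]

Match, Match, Match, Match, No match

The classifier is using: sum ≥ 11.
[10, 9]: Match (10+9 = 19).
[6, 9]: Match (6+9 = 15).
[5, 9]: Match (5+9 = 14).
[8, 10]: Match (8+10 = 18).
[4, 1]: No match (4+1 = 5).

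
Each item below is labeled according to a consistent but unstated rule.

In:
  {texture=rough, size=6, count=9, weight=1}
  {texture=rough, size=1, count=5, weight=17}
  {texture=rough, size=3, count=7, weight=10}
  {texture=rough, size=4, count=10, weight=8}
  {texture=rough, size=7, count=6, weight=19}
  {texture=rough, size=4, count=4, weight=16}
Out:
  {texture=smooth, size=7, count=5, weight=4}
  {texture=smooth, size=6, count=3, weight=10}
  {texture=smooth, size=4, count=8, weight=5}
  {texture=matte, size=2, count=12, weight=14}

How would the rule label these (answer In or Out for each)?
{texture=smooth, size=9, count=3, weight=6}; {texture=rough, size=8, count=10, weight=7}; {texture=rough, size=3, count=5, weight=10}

Out, In, In

Looking at the examples, the only property every 'In' case has and every 'Out' case lacks is: texture is rough.
{texture=smooth, size=9, count=3, weight=6}: texture is smooth, fails the rule → Out.
{texture=rough, size=8, count=10, weight=7}: texture is rough, qualifies → In.
{texture=rough, size=3, count=5, weight=10}: texture is rough, qualifies → In.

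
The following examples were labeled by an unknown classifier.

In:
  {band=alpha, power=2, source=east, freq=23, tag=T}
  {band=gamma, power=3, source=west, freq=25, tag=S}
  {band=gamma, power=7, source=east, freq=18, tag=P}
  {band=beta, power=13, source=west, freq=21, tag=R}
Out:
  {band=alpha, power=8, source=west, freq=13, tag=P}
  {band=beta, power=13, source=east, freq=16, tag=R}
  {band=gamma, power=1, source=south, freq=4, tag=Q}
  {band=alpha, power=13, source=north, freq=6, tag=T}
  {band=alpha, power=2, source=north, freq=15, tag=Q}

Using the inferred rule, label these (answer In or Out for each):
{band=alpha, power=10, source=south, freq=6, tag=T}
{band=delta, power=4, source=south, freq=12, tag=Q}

The pattern is that an item is 'In' exactly when: freq ≥ 18.
{band=alpha, power=10, source=south, freq=6, tag=T}: freq = 6, does not satisfy this → Out.
{band=delta, power=4, source=south, freq=12, tag=Q}: freq = 12, does not satisfy this → Out.

Out, Out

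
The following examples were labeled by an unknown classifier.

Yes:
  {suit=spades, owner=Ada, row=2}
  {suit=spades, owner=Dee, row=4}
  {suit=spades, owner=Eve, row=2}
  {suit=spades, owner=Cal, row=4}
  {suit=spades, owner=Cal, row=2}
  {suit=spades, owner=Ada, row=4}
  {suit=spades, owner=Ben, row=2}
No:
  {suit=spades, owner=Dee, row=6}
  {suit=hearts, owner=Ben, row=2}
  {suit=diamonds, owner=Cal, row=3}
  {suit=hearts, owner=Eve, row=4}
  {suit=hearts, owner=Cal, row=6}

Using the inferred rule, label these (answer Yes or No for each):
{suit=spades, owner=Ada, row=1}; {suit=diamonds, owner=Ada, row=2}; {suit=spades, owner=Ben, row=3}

Yes, No, Yes

'Yes' ⟺ suit is spades AND row ≤ 4.
{suit=spades, owner=Ada, row=1} → suit is spades, row = 1 → Yes. {suit=diamonds, owner=Ada, row=2} → suit is diamonds, row = 2 → No. {suit=spades, owner=Ben, row=3} → suit is spades, row = 3 → Yes.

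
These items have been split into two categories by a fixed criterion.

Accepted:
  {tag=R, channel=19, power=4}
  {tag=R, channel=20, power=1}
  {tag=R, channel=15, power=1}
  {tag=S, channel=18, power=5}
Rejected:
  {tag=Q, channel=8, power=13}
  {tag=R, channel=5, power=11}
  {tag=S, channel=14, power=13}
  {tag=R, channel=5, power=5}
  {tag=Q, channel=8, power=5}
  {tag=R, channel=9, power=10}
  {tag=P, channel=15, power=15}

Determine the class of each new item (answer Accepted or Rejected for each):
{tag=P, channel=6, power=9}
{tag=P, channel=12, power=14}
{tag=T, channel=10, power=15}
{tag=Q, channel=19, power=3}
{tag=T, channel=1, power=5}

The classifier is using: power ≤ 5 AND channel ≥ 9.
{tag=P, channel=6, power=9}: power = 9, channel = 6, doesn't qualify → Rejected. {tag=P, channel=12, power=14}: power = 14, channel = 12, doesn't qualify → Rejected. {tag=T, channel=10, power=15}: power = 15, channel = 10, doesn't qualify → Rejected. {tag=Q, channel=19, power=3}: power = 3, channel = 19, passes → Accepted. {tag=T, channel=1, power=5}: power = 5, channel = 1, doesn't qualify → Rejected.

Rejected, Rejected, Rejected, Accepted, Rejected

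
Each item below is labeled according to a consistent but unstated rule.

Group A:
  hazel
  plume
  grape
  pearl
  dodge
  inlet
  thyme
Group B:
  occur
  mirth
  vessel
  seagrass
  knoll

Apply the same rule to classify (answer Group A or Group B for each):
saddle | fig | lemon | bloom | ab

Group B, Group B, Group A, Group B, Group B

All 'Group A' examples share one property — odd length AND contains 'e' — and every 'Group B' example lacks it.
saddle — length 6, has 'e', hence Group B.
fig — length 3, no 'e', hence Group B.
lemon — length 5, has 'e', hence Group A.
bloom — length 5, no 'e', hence Group B.
ab — length 2, no 'e', hence Group B.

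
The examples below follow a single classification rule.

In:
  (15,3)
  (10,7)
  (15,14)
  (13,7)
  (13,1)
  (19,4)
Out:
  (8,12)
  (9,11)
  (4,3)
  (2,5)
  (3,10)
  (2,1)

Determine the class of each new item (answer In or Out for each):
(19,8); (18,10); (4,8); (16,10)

In, In, Out, In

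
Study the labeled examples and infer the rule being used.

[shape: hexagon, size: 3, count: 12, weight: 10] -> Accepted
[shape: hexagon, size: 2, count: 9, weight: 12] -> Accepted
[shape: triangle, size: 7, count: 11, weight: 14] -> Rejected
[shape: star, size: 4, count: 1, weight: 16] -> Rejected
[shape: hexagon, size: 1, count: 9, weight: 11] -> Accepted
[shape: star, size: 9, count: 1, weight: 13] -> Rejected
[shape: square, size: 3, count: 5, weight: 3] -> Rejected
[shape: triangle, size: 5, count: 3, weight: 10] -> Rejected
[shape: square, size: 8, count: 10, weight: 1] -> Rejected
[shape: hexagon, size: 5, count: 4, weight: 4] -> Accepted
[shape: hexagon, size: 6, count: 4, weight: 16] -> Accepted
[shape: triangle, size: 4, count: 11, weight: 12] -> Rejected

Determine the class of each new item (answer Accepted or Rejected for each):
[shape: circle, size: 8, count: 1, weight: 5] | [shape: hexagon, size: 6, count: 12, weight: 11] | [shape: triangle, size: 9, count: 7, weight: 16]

A rule that fits every label: shape is hexagon — true of each 'Accepted' example, false of each 'Rejected' one.
[shape: circle, size: 8, count: 1, weight: 5]: shape is circle — does not satisfy this, so Rejected. [shape: hexagon, size: 6, count: 12, weight: 11]: shape is hexagon — fits, so Accepted. [shape: triangle, size: 9, count: 7, weight: 16]: shape is triangle — does not satisfy this, so Rejected.

Rejected, Accepted, Rejected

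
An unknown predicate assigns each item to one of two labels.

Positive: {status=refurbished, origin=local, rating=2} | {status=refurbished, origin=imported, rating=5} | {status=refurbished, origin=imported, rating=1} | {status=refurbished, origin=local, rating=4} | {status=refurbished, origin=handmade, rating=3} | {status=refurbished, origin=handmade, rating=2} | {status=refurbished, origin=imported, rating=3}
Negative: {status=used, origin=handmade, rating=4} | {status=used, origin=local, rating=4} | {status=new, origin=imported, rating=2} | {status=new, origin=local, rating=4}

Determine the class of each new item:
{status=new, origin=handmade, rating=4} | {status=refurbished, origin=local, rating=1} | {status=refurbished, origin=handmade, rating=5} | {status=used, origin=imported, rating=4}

Negative, Positive, Positive, Negative

A rule that fits every label: status is refurbished — true of each 'Positive' example, false of each 'Negative' one.
Negative: {status=new, origin=handmade, rating=4}, since status is new. Positive: {status=refurbished, origin=local, rating=1}, since status is refurbished. Positive: {status=refurbished, origin=handmade, rating=5}, since status is refurbished. Negative: {status=used, origin=imported, rating=4}, since status is used.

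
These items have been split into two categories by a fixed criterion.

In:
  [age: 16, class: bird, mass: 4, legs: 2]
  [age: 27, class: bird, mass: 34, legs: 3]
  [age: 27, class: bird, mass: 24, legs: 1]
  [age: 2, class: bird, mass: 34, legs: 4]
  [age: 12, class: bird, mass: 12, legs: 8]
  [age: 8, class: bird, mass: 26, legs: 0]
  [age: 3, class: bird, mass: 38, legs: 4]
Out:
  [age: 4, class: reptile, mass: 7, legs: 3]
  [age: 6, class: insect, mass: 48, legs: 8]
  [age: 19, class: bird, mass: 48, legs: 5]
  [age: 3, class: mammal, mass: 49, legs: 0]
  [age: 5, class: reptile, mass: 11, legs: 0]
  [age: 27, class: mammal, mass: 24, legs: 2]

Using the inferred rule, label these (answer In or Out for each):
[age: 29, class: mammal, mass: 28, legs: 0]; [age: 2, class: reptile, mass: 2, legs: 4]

'In' ⟺ class is bird AND mass ≤ 38.

Out, Out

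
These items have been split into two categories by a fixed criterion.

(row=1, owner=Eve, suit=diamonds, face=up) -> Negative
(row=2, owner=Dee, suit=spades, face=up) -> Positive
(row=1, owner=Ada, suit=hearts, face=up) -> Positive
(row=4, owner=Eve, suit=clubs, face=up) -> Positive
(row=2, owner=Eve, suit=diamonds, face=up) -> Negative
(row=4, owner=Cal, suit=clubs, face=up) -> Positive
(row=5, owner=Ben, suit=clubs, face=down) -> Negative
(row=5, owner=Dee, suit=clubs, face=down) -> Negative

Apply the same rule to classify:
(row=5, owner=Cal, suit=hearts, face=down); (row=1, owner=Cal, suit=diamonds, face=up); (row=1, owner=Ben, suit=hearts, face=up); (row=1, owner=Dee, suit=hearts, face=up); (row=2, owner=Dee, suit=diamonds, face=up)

The rule appears to be: face is up AND suit is not diamonds.
(row=5, owner=Cal, suit=hearts, face=down) → face is down, suit is hearts → Negative.
(row=1, owner=Cal, suit=diamonds, face=up) → face is up, suit is diamonds → Negative.
(row=1, owner=Ben, suit=hearts, face=up) → face is up, suit is hearts → Positive.
(row=1, owner=Dee, suit=hearts, face=up) → face is up, suit is hearts → Positive.
(row=2, owner=Dee, suit=diamonds, face=up) → face is up, suit is diamonds → Negative.

Negative, Negative, Positive, Positive, Negative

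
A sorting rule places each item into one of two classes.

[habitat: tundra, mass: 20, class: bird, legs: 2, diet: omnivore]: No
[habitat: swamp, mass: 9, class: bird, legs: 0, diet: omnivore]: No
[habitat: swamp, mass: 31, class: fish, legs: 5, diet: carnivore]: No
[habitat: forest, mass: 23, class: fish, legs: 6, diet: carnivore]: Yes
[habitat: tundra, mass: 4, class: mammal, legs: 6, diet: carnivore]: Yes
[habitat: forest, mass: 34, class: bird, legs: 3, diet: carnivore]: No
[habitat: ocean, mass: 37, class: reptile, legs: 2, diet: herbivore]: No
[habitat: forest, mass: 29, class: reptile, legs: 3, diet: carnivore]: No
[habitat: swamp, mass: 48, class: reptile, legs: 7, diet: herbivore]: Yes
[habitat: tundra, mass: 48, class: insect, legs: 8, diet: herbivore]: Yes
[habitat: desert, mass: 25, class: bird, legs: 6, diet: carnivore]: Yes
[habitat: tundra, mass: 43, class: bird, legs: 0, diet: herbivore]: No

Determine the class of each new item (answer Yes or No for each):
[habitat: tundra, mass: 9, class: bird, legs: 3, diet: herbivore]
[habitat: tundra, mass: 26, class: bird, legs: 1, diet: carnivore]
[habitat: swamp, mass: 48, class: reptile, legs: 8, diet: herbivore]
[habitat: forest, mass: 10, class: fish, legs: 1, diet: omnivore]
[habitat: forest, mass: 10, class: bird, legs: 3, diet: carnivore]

No, No, Yes, No, No

The common property of the 'Yes' items is: legs ≥ 6. No 'No' item has it.
[habitat: tundra, mass: 9, class: bird, legs: 3, diet: herbivore]: No (legs = 3).
[habitat: tundra, mass: 26, class: bird, legs: 1, diet: carnivore]: No (legs = 1).
[habitat: swamp, mass: 48, class: reptile, legs: 8, diet: herbivore]: Yes (legs = 8).
[habitat: forest, mass: 10, class: fish, legs: 1, diet: omnivore]: No (legs = 1).
[habitat: forest, mass: 10, class: bird, legs: 3, diet: carnivore]: No (legs = 3).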